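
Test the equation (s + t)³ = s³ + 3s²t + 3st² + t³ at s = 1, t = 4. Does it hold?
Substituting s = 1, t = 4:

LHS = (1 + 4)³ = 125
RHS = 1³ + 3·1²·4 + 3·1·4² + 4³ = 125

LHS = RHS, so the equation holds at this point.

Answer: Holds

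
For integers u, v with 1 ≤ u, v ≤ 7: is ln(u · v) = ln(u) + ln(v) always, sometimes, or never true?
Always true

The identity holds for every pair in the range. For instance at (u, v) = (2, 7): both sides equal ln(14) ≈ 2.639.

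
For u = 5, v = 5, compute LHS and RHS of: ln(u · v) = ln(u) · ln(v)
LHS = ln(5 · 5) = ln(25) ≈ 3.219
RHS = ln(5) · ln(5) = ln(5)² ≈ 2.59

LHS ≠ RHS (they differ by about 0.6286), so the equation does not hold here.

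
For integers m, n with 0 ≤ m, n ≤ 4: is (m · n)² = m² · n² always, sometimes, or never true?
Always true

The identity holds for every pair in the range. For instance at (m, n) = (3, 0): both sides equal 0.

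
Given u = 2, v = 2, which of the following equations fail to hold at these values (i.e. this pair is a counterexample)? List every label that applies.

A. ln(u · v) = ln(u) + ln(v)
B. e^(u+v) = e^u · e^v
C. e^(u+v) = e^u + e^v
Evaluating each claim at the given values:
A. LHS = ln(4) ≈ 1.386, RHS = 2·ln(2) ≈ 1.386 → holds here (LHS = RHS)
B. LHS = e^4 ≈ 54.6, RHS = e^4 ≈ 54.6 → holds here (LHS = RHS)
C. LHS = e^4 ≈ 54.6, RHS = 2·e^2 ≈ 14.78 → fails here (LHS ≠ RHS)

Answer: C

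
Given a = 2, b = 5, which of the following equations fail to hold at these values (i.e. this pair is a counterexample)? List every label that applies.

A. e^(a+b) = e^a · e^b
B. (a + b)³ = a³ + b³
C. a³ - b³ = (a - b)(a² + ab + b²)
Evaluating each claim at the given values:
A. LHS = e^7 ≈ 1097, RHS = e^7 ≈ 1097 → holds here (LHS = RHS)
B. LHS = 343, RHS = 133 → fails here (LHS ≠ RHS)
C. LHS = -117, RHS = -117 → holds here (LHS = RHS)

Answer: B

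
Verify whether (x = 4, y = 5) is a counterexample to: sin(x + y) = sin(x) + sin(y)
Substituting x = 4, y = 5:
LHS = sin(4 + 5) = sin(9) ≈ 0.4121
RHS = sin(4) + sin(5) ≈ -1.716

Since LHS ≠ RHS, this pair disproves the claim.

Answer: Yes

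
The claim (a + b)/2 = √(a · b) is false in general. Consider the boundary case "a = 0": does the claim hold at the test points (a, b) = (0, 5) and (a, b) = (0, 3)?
No, fails at both test points

At (0, 5): LHS = 5/2 ≠ RHS = 0
At (0, 3): LHS = 3/2 ≠ RHS = 0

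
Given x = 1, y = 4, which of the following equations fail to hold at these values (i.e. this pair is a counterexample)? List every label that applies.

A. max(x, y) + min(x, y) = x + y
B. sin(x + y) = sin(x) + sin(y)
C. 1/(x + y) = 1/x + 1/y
B, C

Evaluating each claim at the given values:
A. LHS = 5, RHS = 5 → holds here (LHS = RHS)
B. LHS = sin(5) ≈ -0.9589, RHS = sin(4) + sin(1) ≈ 0.08467 → fails here (LHS ≠ RHS)
C. LHS = 1/5, RHS = 5/4 → fails here (LHS ≠ RHS)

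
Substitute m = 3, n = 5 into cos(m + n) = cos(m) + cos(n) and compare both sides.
LHS = cos(3 + 5) = cos(8) ≈ -0.1455
RHS = cos(3) + cos(5) ≈ -0.7063

LHS ≠ RHS (they differ by about 0.5608), so the equation does not hold here.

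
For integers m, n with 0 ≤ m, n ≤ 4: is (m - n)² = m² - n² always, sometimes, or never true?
Sometimes true

It holds at (m, n) = (1, 0) (both sides equal 1), but fails at (m, n) = (0, 1) (LHS = 1, RHS = -1).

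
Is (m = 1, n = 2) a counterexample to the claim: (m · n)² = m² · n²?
No

Substituting m = 1, n = 2:
LHS = (1 · 2)² = 4
RHS = 1² · 2² = 4

The sides agree, so this pair does not disprove the claim.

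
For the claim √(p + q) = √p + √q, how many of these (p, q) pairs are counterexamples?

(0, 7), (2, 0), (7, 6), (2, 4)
2

Testing each pair:
(0, 7): LHS = √(7) ≈ 2.646, RHS = √(7) ≈ 2.646 → satisfies claim
(2, 0): LHS = √(2) ≈ 1.414, RHS = √(2) ≈ 1.414 → satisfies claim
(7, 6): LHS = √(13) ≈ 3.606, RHS = √(6) + √(7) ≈ 5.095 → counterexample
(2, 4): LHS = √(6) ≈ 2.449, RHS = √(2) + 2 ≈ 3.414 → counterexample

That makes 2 counterexamples.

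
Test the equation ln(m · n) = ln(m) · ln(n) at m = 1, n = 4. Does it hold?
Fails

Substituting m = 1, n = 4:

LHS = ln(1 · 4) = ln(4) ≈ 1.386
RHS = ln(1) · ln(4) = 0

LHS ≠ RHS, so the equation does not hold at this point.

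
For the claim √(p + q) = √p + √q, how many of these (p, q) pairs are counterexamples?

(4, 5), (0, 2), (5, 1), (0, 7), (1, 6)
Testing each pair:
(4, 5): LHS = 3, RHS = 2 + √(5) ≈ 4.236 → counterexample
(0, 2): LHS = √(2) ≈ 1.414, RHS = √(2) ≈ 1.414 → satisfies claim
(5, 1): LHS = √(6) ≈ 2.449, RHS = 1 + √(5) ≈ 3.236 → counterexample
(0, 7): LHS = √(7) ≈ 2.646, RHS = √(7) ≈ 2.646 → satisfies claim
(1, 6): LHS = √(7) ≈ 2.646, RHS = 1 + √(6) ≈ 3.449 → counterexample

That makes 3 counterexamples.

Answer: 3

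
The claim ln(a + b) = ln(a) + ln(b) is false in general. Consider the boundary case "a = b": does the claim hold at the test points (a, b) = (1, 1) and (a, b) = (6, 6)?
No, fails at both test points

At (1, 1): LHS = ln(2) ≈ 0.6931 ≠ RHS = 0
At (6, 6): LHS = ln(12) ≈ 2.485 ≠ RHS = 2·ln(6) ≈ 3.584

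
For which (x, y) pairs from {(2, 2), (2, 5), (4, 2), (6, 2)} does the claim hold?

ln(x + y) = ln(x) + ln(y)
(2, 2)

Testing each pair:
(2, 2): LHS = ln(4) ≈ 1.386, RHS = 2·ln(2) ≈ 1.386 → holds
(2, 5): LHS = ln(7) ≈ 1.946, RHS = ln(2) + ln(5) ≈ 2.303 → fails
(4, 2): LHS = ln(6) ≈ 1.792, RHS = ln(2) + ln(4) ≈ 2.079 → fails
(6, 2): LHS = ln(8) ≈ 2.079, RHS = ln(2) + ln(6) ≈ 2.485 → fails

1 of 4 pairs satisfies the claim.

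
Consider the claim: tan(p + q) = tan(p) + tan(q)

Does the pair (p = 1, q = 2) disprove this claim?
Yes

Substituting p = 1, q = 2:
LHS = tan(1 + 2) = tan(3) ≈ -0.1425
RHS = tan(1) + tan(2) ≈ -0.6276

Since LHS ≠ RHS, this pair disproves the claim.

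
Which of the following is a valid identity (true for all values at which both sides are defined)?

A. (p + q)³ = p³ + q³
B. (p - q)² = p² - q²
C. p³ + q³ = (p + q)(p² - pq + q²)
C

A: fails at (4, 6) — LHS = 1000, RHS = 280.
B: fails at (6, 7) — LHS = 1, RHS = -13.
C: holds — e.g. at (4, 4), both sides equal 128.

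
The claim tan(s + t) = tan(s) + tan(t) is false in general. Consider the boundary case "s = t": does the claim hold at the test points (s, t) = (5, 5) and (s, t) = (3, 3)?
No, fails at both test points

At (5, 5): LHS = tan(10) ≈ 0.6484 ≠ RHS = 2·tan(5) ≈ -6.761
At (3, 3): LHS = tan(6) ≈ -0.291 ≠ RHS = 2·tan(3) ≈ -0.2851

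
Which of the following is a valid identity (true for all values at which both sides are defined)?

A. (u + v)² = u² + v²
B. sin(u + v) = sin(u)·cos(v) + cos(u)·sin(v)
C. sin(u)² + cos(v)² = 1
A: fails at (2, 7) — LHS = 81, RHS = 53.
B: holds — e.g. at (1, 4), both sides equal sin(5) ≈ -0.9589.
C: fails at (1, 2) — LHS = cos(2)² + sin(1)² ≈ 0.8813, RHS = 1.

Answer: B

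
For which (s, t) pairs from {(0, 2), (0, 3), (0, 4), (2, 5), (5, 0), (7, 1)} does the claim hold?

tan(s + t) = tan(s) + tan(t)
(0, 2), (0, 3), (0, 4), (5, 0)

Testing each pair:
(0, 2): LHS = tan(2) ≈ -2.185, RHS = tan(2) ≈ -2.185 → holds
(0, 3): LHS = tan(3) ≈ -0.1425, RHS = tan(3) ≈ -0.1425 → holds
(0, 4): LHS = tan(4) ≈ 1.158, RHS = tan(4) ≈ 1.158 → holds
(2, 5): LHS = tan(7) ≈ 0.8714, RHS = tan(5) + tan(2) ≈ -5.566 → fails
(5, 0): LHS = tan(5) ≈ -3.381, RHS = tan(5) ≈ -3.381 → holds
(7, 1): LHS = tan(8) ≈ -6.8, RHS = tan(7) + tan(1) ≈ 2.429 → fails

4 of 6 pairs satisfy the claim.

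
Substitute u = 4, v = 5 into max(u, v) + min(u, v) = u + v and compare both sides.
LHS = max(4, 5) + min(4, 5) = 9
RHS = 4 + 5 = 9

LHS = RHS: the two sides agree.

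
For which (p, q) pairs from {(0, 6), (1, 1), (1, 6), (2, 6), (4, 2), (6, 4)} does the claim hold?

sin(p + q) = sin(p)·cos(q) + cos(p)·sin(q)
Testing each pair:
(0, 6): LHS = sin(6) ≈ -0.2794, RHS = sin(6) ≈ -0.2794 → holds
(1, 1): LHS = sin(2) ≈ 0.9093, RHS = 2·sin(1)·cos(1) ≈ 0.9093 → holds
(1, 6): LHS = sin(7) ≈ 0.657, RHS = sin(6)·cos(1) + sin(1)·cos(6) ≈ 0.657 → holds
(2, 6): LHS = sin(8) ≈ 0.9894, RHS = sin(6)·cos(2) + sin(2)·cos(6) ≈ 0.9894 → holds
(4, 2): LHS = sin(6) ≈ -0.2794, RHS = sin(2)·cos(4) + sin(4)·cos(2) ≈ -0.2794 → holds
(6, 4): LHS = sin(10) ≈ -0.544, RHS = sin(4)·cos(6) + sin(6)·cos(4) ≈ -0.544 → holds

Every pair satisfies the claim.

Answer: All pairs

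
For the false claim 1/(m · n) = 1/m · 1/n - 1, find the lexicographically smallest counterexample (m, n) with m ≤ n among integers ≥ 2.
(m, n) = (2, 2)

Substituting (2, 2) into the claim:
LHS = 1/(2 · 2) = 1/4
RHS = 1/2 · 1/2 - 1 = -3/4

Since LHS ≠ RHS, this pair disproves the claim, and no lexicographically smaller pair (m ≤ n, integers ≥ 2) does.

For instance (7, 8) is also a counterexample (LHS = 1/56, RHS = -55/56), but it's lexicographically larger.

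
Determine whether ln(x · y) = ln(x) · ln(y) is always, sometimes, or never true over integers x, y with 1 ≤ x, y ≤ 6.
Sometimes true

It holds at (x, y) = (1, 1) (both sides equal 0), but fails at (x, y) = (5, 6) (LHS = ln(30) ≈ 3.401, RHS = ln(5)·ln(6) ≈ 2.884).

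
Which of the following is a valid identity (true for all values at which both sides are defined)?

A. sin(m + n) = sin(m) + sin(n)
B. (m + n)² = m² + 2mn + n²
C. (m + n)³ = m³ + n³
B

A: fails at (2, 2) — LHS = sin(4) ≈ -0.7568, RHS = 2·sin(2) ≈ 1.819.
B: holds — e.g. at (5, 8), both sides equal 169.
C: fails at (1, 3) — LHS = 64, RHS = 28.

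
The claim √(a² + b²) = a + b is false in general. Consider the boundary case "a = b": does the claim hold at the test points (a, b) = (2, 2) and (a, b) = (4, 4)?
At (2, 2): LHS = 2·√(2) ≈ 2.828 ≠ RHS = 4
At (4, 4): LHS = 4·√(2) ≈ 5.657 ≠ RHS = 8

Answer: No, fails at both test points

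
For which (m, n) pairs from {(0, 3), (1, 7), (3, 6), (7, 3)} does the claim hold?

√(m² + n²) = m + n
Testing each pair:
(0, 3): LHS = 3, RHS = 3 → holds
(1, 7): LHS = 5·√(2) ≈ 7.071, RHS = 8 → fails
(3, 6): LHS = 3·√(5) ≈ 6.708, RHS = 9 → fails
(7, 3): LHS = √(58) ≈ 7.616, RHS = 10 → fails

1 of 4 pairs satisfies the claim.

Answer: (0, 3)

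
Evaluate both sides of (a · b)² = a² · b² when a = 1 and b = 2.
LHS = (1 · 2)² = 4
RHS = 1² · 2² = 4

LHS = RHS: the two sides agree.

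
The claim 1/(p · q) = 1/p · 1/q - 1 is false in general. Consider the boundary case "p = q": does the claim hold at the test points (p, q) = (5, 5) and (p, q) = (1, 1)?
No, fails at both test points

At (5, 5): LHS = 1/25 ≠ RHS = -24/25
At (1, 1): LHS = 1 ≠ RHS = 0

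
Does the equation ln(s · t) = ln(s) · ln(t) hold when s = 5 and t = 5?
Substituting s = 5, t = 5:

LHS = ln(5 · 5) = ln(25) ≈ 3.219
RHS = ln(5) · ln(5) = ln(5)² ≈ 2.59

LHS ≠ RHS, so the equation does not hold at this point.

Answer: Fails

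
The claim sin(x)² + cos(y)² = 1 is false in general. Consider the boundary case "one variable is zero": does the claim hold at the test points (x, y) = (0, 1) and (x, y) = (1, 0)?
No, fails at both test points

At (0, 1): LHS = cos(1)² ≈ 0.2919 ≠ RHS = 1
At (1, 0): LHS = sin(1)² + 1 ≈ 1.708 ≠ RHS = 1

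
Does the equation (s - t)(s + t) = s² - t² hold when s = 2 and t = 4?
Holds

Substituting s = 2, t = 4:

LHS = (2 - 4)(2 + 4) = -12
RHS = 2² - 4² = -12

LHS = RHS, so the equation holds at this point.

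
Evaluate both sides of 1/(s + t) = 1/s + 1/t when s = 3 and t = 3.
LHS = 1/(3 + 3) = 1/6
RHS = 1/3 + 1/3 = 2/3

LHS ≠ RHS, so the equation does not hold here.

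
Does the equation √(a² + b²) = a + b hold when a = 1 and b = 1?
Substituting a = 1, b = 1:

LHS = √(1² + 1²) = √(2) ≈ 1.414
RHS = 1 + 1 = 2

LHS ≠ RHS, so the equation does not hold at this point.

Answer: Fails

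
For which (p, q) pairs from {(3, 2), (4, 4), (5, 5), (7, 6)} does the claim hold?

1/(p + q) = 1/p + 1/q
Testing each pair:
(3, 2): LHS = 1/5, RHS = 5/6 → fails
(4, 4): LHS = 1/8, RHS = 1/2 → fails
(5, 5): LHS = 1/10, RHS = 2/5 → fails
(7, 6): LHS = 1/13, RHS = 13/42 → fails

No pair satisfies the claim.

Answer: None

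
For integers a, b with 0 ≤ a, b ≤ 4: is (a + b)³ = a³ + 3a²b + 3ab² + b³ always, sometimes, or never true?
The identity holds for every pair in the range. For instance at (a, b) = (4, 1): both sides equal 125.

Answer: Always true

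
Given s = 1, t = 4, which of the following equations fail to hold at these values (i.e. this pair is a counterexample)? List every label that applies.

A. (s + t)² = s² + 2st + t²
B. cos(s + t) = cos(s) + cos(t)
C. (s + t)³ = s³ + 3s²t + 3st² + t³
B

Evaluating each claim at the given values:
A. LHS = 25, RHS = 25 → holds here (LHS = RHS)
B. LHS = cos(5) ≈ 0.2837, RHS = cos(4) + cos(1) ≈ -0.1133 → fails here (LHS ≠ RHS)
C. LHS = 125, RHS = 125 → holds here (LHS = RHS)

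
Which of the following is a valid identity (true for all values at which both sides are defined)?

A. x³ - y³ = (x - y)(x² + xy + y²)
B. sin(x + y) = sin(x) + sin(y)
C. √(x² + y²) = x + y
A

A: holds — e.g. at (5, 5), both sides equal 0.
B: fails at (2, 4) — LHS = sin(6) ≈ -0.2794, RHS = sin(4) + sin(2) ≈ 0.1525.
C: fails at (5, 8) — LHS = √(89) ≈ 9.434, RHS = 13.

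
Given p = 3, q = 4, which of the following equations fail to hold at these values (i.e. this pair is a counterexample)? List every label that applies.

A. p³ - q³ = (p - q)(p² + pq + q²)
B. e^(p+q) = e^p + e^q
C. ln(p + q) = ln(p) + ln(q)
B, C

Evaluating each claim at the given values:
A. LHS = -37, RHS = -37 → holds here (LHS = RHS)
B. LHS = e^7 ≈ 1097, RHS = e^3 + e^4 ≈ 74.68 → fails here (LHS ≠ RHS)
C. LHS = ln(7) ≈ 1.946, RHS = ln(3) + ln(4) ≈ 2.485 → fails here (LHS ≠ RHS)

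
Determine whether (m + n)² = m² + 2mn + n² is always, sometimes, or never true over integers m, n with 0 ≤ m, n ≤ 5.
The identity holds for every pair in the range. For instance at (m, n) = (4, 1): both sides equal 25.

Answer: Always true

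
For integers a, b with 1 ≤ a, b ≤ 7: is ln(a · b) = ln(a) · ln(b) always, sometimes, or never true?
It holds at (a, b) = (1, 1) (both sides equal 0), but fails at (a, b) = (3, 7) (LHS = ln(21) ≈ 3.045, RHS = ln(3)·ln(7) ≈ 2.138).

Answer: Sometimes true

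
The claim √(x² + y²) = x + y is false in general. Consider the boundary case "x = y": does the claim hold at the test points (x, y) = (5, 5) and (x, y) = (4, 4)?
At (5, 5): LHS = 5·√(2) ≈ 7.071 ≠ RHS = 10
At (4, 4): LHS = 4·√(2) ≈ 5.657 ≠ RHS = 8

Answer: No, fails at both test points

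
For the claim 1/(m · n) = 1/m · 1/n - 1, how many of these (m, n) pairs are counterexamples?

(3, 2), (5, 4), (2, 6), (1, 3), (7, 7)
5

Testing each pair:
(3, 2): LHS = 1/6, RHS = -5/6 → counterexample
(5, 4): LHS = 1/20, RHS = -19/20 → counterexample
(2, 6): LHS = 1/12, RHS = -11/12 → counterexample
(1, 3): LHS = 1/3, RHS = -2/3 → counterexample
(7, 7): LHS = 1/49, RHS = -48/49 → counterexample

That makes 5 counterexamples.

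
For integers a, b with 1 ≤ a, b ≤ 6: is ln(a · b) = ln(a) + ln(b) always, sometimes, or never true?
The identity holds for every pair in the range. For instance at (a, b) = (6, 6): both sides equal ln(36) ≈ 3.584.

Answer: Always true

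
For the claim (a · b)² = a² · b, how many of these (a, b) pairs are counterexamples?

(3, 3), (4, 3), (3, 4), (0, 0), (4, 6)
4

Testing each pair:
(3, 3): LHS = 81, RHS = 27 → counterexample
(4, 3): LHS = 144, RHS = 48 → counterexample
(3, 4): LHS = 144, RHS = 36 → counterexample
(0, 0): LHS = 0, RHS = 0 → satisfies claim
(4, 6): LHS = 576, RHS = 96 → counterexample

That makes 4 counterexamples.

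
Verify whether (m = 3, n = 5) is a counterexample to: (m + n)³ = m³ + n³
Substituting m = 3, n = 5:
LHS = (3 + 5)³ = 512
RHS = 3³ + 5³ = 152

Since LHS ≠ RHS, this pair disproves the claim.

Answer: Yes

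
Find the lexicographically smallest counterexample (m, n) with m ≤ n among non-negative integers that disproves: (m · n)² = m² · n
(m, n) = (1, 2)

At (0, 4): both sides equal 0, so it holds there.

Substituting (1, 2) into the claim:
LHS = (1 · 2)² = 4
RHS = 1² · 2 = 2

Since LHS ≠ RHS, this pair disproves the claim, and no lexicographically smaller pair (m ≤ n, non-negative integers) does.

For instance (1, 5) is also a counterexample (LHS = 25, RHS = 5), but it's lexicographically larger.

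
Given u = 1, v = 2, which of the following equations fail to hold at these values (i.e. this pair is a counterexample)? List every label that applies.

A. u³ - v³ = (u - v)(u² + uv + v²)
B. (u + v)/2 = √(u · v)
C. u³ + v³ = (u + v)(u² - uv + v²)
B

Evaluating each claim at the given values:
A. LHS = -7, RHS = -7 → holds here (LHS = RHS)
B. LHS = 3/2, RHS = √(2) ≈ 1.414 → fails here (LHS ≠ RHS)
C. LHS = 9, RHS = 9 → holds here (LHS = RHS)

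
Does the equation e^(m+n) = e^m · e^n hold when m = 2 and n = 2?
Substituting m = 2, n = 2:

LHS = e^(2+2) = e^4 ≈ 54.6
RHS = e^2 · e^2 = e^4 ≈ 54.6

LHS = RHS, so the equation holds at this point.

Answer: Holds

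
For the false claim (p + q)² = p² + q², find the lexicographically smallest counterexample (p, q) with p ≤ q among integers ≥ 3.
(p, q) = (3, 3)

Substituting (3, 3) into the claim:
LHS = (3 + 3)² = 36
RHS = 3² + 3² = 18

Since LHS ≠ RHS, this pair disproves the claim, and no lexicographically smaller pair (p ≤ q, integers ≥ 3) does.

For instance (7, 10) is also a counterexample (LHS = 289, RHS = 149), but it's lexicographically larger.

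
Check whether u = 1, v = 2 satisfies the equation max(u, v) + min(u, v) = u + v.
Substituting u = 1, v = 2:

LHS = max(1, 2) + min(1, 2) = 3
RHS = 1 + 2 = 3

LHS = RHS, so the equation holds at this point.

Answer: Holds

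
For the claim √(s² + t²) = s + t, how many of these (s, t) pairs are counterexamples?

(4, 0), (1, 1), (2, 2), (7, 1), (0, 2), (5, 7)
Testing each pair:
(4, 0): LHS = 4, RHS = 4 → satisfies claim
(1, 1): LHS = √(2) ≈ 1.414, RHS = 2 → counterexample
(2, 2): LHS = 2·√(2) ≈ 2.828, RHS = 4 → counterexample
(7, 1): LHS = 5·√(2) ≈ 7.071, RHS = 8 → counterexample
(0, 2): LHS = 2, RHS = 2 → satisfies claim
(5, 7): LHS = √(74) ≈ 8.602, RHS = 12 → counterexample

That makes 4 counterexamples.

Answer: 4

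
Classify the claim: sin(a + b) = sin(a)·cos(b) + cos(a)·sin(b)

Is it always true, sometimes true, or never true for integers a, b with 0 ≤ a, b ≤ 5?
The identity holds for every pair in the range. For instance at (a, b) = (4, 4): both sides equal sin(8) ≈ 0.9894.

Answer: Always true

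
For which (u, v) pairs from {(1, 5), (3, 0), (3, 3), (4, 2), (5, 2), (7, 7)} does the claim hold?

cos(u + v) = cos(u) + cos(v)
None

Testing each pair:
(1, 5): LHS = cos(6) ≈ 0.9602, RHS = cos(5) + cos(1) ≈ 0.824 → fails
(3, 0): LHS = cos(3) ≈ -0.99, RHS = cos(3) + 1 ≈ 0.01001 → fails
(3, 3): LHS = cos(6) ≈ 0.9602, RHS = 2·cos(3) ≈ -1.98 → fails
(4, 2): LHS = cos(6) ≈ 0.9602, RHS = cos(4) + cos(2) ≈ -1.07 → fails
(5, 2): LHS = cos(7) ≈ 0.7539, RHS = cos(2) + cos(5) ≈ -0.1325 → fails
(7, 7): LHS = cos(14) ≈ 0.1367, RHS = 2·cos(7) ≈ 1.508 → fails

No pair satisfies the claim.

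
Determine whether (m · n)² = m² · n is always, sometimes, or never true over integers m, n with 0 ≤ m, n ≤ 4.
It holds at (m, n) = (3, 1) (both sides equal 9), but fails at (m, n) = (1, 3) (LHS = 9, RHS = 3).

Answer: Sometimes true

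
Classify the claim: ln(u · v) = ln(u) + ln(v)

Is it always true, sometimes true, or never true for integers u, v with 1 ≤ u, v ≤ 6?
The identity holds for every pair in the range. For instance at (u, v) = (5, 3): both sides equal ln(15) ≈ 2.708.

Answer: Always true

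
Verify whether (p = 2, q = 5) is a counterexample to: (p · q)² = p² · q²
Substituting p = 2, q = 5:
LHS = (2 · 5)² = 100
RHS = 2² · 5² = 100

The sides agree, so this pair does not disprove the claim.

Answer: No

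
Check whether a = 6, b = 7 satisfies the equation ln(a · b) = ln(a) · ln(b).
Substituting a = 6, b = 7:

LHS = ln(6 · 7) = ln(42) ≈ 3.738
RHS = ln(6) · ln(7) ≈ 3.487

LHS ≠ RHS, so the equation does not hold at this point.

Answer: Fails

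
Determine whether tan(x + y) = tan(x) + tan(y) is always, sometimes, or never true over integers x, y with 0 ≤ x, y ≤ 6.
Sometimes true

It holds at (x, y) = (4, 0) (both sides equal tan(4) ≈ 1.158), but fails at (x, y) = (5, 2) (LHS = tan(7) ≈ 0.8714, RHS = tan(5) + tan(2) ≈ -5.566).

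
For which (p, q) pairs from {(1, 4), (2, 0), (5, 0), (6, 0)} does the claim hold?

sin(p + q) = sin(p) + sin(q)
(2, 0), (5, 0), (6, 0)

Testing each pair:
(1, 4): LHS = sin(5) ≈ -0.9589, RHS = sin(4) + sin(1) ≈ 0.08467 → fails
(2, 0): LHS = sin(2) ≈ 0.9093, RHS = sin(2) ≈ 0.9093 → holds
(5, 0): LHS = sin(5) ≈ -0.9589, RHS = sin(5) ≈ -0.9589 → holds
(6, 0): LHS = sin(6) ≈ -0.2794, RHS = sin(6) ≈ -0.2794 → holds

3 of 4 pairs satisfy the claim.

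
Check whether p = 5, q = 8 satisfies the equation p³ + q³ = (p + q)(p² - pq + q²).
Holds

Substituting p = 5, q = 8:

LHS = 5³ + 8³ = 637
RHS = (5 + 8)(5² - 5·8 + 8²) = 637

LHS = RHS, so the equation holds at this point.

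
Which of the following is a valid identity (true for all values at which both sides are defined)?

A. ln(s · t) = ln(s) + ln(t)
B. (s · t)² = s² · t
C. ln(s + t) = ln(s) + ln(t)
A

A: holds — e.g. at (4, 5), both sides equal ln(20) ≈ 2.996.
B: fails at (1, 4) — LHS = 16, RHS = 4.
C: fails at (1, 4) — LHS = ln(5) ≈ 1.609, RHS = ln(4) ≈ 1.386.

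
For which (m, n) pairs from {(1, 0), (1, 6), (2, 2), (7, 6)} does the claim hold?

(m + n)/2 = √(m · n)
(2, 2)

Testing each pair:
(1, 0): LHS = 1/2, RHS = 0 → fails
(1, 6): LHS = 7/2, RHS = √(6) ≈ 2.449 → fails
(2, 2): LHS = 2, RHS = 2 → holds
(7, 6): LHS = 13/2, RHS = √(42) ≈ 6.481 → fails

1 of 4 pairs satisfies the claim.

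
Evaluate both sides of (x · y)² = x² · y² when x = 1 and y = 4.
LHS = (1 · 4)² = 16
RHS = 1² · 4² = 16

LHS = RHS: the two sides agree.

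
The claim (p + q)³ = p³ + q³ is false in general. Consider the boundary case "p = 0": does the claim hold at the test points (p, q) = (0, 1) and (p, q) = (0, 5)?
Yes, holds at both test points

At (0, 1): LHS = 1, RHS = 1 → equal
At (0, 5): LHS = 125, RHS = 125 → equal

So the claim does hold at both of these boundary points, even though it is not an identity.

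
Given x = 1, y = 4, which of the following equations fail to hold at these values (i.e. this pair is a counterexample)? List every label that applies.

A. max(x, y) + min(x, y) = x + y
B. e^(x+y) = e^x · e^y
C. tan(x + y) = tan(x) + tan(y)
C

Evaluating each claim at the given values:
A. LHS = 5, RHS = 5 → holds here (LHS = RHS)
B. LHS = e^5 ≈ 148.4, RHS = e^5 ≈ 148.4 → holds here (LHS = RHS)
C. LHS = tan(5) ≈ -3.381, RHS = tan(4) + tan(1) ≈ 2.715 → fails here (LHS ≠ RHS)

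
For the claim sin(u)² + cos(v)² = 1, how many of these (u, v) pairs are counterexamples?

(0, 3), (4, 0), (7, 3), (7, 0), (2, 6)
5

Testing each pair:
(0, 3): LHS = cos(3)² ≈ 0.9801, RHS = 1 → counterexample
(4, 0): LHS = sin(4)² + 1 ≈ 1.573, RHS = 1 → counterexample
(7, 3): LHS = sin(7)² + cos(3)² ≈ 1.412, RHS = 1 → counterexample
(7, 0): LHS = sin(7)² + 1 ≈ 1.432, RHS = 1 → counterexample
(2, 6): LHS = sin(2)² + cos(6)² ≈ 1.749, RHS = 1 → counterexample

That makes 5 counterexamples.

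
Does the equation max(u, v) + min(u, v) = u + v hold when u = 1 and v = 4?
Holds

Substituting u = 1, v = 4:

LHS = max(1, 4) + min(1, 4) = 5
RHS = 1 + 4 = 5

LHS = RHS, so the equation holds at this point.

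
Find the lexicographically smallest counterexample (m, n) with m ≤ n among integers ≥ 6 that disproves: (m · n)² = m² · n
(m, n) = (6, 6)

Substituting (6, 6) into the claim:
LHS = (6 · 6)² = 1296
RHS = 6² · 6 = 216

Since LHS ≠ RHS, this pair disproves the claim, and no lexicographically smaller pair (m ≤ n, integers ≥ 6) does.

For instance (10, 13) is also a counterexample (LHS = 16900, RHS = 1300), but it's lexicographically larger.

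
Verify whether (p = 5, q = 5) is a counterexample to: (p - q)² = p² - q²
No

Substituting p = 5, q = 5:
LHS = (5 - 5)² = 0
RHS = 5² - 5² = 0

The sides agree, so this pair does not disprove the claim.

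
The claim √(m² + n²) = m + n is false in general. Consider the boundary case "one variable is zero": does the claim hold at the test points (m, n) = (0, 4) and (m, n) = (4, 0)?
At (0, 4): LHS = 4, RHS = 4 → equal
At (4, 0): LHS = 4, RHS = 4 → equal

So the claim does hold at both of these boundary points, even though it is not an identity.

Answer: Yes, holds at both test points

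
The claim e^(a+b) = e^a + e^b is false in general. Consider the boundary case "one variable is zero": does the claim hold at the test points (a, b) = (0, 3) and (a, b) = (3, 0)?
No, fails at both test points

At (0, 3): LHS = e^3 ≈ 20.09 ≠ RHS = 1 + e^3 ≈ 21.09
At (3, 0): LHS = e^3 ≈ 20.09 ≠ RHS = 1 + e^3 ≈ 21.09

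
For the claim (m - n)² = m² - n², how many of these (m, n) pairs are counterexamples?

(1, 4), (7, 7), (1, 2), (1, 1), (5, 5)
2

Testing each pair:
(1, 4): LHS = 9, RHS = -15 → counterexample
(7, 7): LHS = 0, RHS = 0 → satisfies claim
(1, 2): LHS = 1, RHS = -3 → counterexample
(1, 1): LHS = 0, RHS = 0 → satisfies claim
(5, 5): LHS = 0, RHS = 0 → satisfies claim

That makes 2 counterexamples.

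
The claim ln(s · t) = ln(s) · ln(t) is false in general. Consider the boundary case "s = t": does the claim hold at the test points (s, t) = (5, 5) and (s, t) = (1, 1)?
Only at (1, 1)

At (5, 5): LHS = ln(25) ≈ 3.219 ≠ RHS = ln(5)² ≈ 2.59
At (1, 1): LHS = 0, RHS = 0 → equal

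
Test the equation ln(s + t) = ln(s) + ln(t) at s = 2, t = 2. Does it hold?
Holds

Substituting s = 2, t = 2:

LHS = ln(2 + 2) = ln(4) ≈ 1.386
RHS = ln(2) + ln(2) = 2·ln(2) ≈ 1.386

LHS = RHS, so the equation holds at this point.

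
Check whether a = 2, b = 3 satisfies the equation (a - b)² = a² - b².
Fails

Substituting a = 2, b = 3:

LHS = (2 - 3)² = 1
RHS = 2² - 3² = -5

LHS ≠ RHS, so the equation does not hold at this point.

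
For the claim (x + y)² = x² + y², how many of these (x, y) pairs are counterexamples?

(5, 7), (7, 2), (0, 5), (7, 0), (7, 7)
3

Testing each pair:
(5, 7): LHS = 144, RHS = 74 → counterexample
(7, 2): LHS = 81, RHS = 53 → counterexample
(0, 5): LHS = 25, RHS = 25 → satisfies claim
(7, 0): LHS = 49, RHS = 49 → satisfies claim
(7, 7): LHS = 196, RHS = 98 → counterexample

That makes 3 counterexamples.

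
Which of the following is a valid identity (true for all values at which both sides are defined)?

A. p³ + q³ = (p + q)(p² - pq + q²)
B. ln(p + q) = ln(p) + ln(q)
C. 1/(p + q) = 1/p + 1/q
A: holds — e.g. at (2, 3), both sides equal 35.
B: fails at (4, 4) — LHS = ln(8) ≈ 2.079, RHS = 2·ln(4) ≈ 2.773.
C: fails at (2, 3) — LHS = 1/5, RHS = 5/6.

Answer: A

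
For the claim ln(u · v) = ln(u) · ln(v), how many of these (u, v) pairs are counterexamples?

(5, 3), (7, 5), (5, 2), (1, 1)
Testing each pair:
(5, 3): LHS = ln(15) ≈ 2.708, RHS = ln(3)·ln(5) ≈ 1.768 → counterexample
(7, 5): LHS = ln(35) ≈ 3.555, RHS = ln(5)·ln(7) ≈ 3.132 → counterexample
(5, 2): LHS = ln(10) ≈ 2.303, RHS = ln(2)·ln(5) ≈ 1.116 → counterexample
(1, 1): LHS = 0, RHS = 0 → satisfies claim

That makes 3 counterexamples.

Answer: 3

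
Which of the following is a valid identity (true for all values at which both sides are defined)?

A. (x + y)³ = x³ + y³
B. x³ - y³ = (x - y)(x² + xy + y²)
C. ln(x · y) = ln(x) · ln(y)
A: fails at (1, 3) — LHS = 64, RHS = 28.
B: holds — e.g. at (0, 1), both sides equal -1.
C: fails at (3, 4) — LHS = ln(12) ≈ 2.485, RHS = ln(3)·ln(4) ≈ 1.523.

Answer: B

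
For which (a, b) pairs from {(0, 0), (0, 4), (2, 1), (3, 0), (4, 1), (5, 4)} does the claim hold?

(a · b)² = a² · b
Testing each pair:
(0, 0): LHS = 0, RHS = 0 → holds
(0, 4): LHS = 0, RHS = 0 → holds
(2, 1): LHS = 4, RHS = 4 → holds
(3, 0): LHS = 0, RHS = 0 → holds
(4, 1): LHS = 16, RHS = 16 → holds
(5, 4): LHS = 400, RHS = 100 → fails

5 of 6 pairs satisfy the claim.

Answer: (0, 0), (0, 4), (2, 1), (3, 0), (4, 1)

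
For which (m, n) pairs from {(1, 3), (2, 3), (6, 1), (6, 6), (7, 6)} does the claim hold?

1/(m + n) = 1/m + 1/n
None

Testing each pair:
(1, 3): LHS = 1/4, RHS = 4/3 → fails
(2, 3): LHS = 1/5, RHS = 5/6 → fails
(6, 1): LHS = 1/7, RHS = 7/6 → fails
(6, 6): LHS = 1/12, RHS = 1/3 → fails
(7, 6): LHS = 1/13, RHS = 13/42 → fails

No pair satisfies the claim.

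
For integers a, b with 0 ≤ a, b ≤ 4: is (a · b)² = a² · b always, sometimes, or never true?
It holds at (a, b) = (0, 2) (both sides equal 0), but fails at (a, b) = (4, 4) (LHS = 256, RHS = 64).

Answer: Sometimes true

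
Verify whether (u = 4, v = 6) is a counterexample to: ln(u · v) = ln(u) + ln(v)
No

Substituting u = 4, v = 6:
LHS = ln(4 · 6) = ln(24) ≈ 3.178
RHS = ln(4) + ln(6) ≈ 3.178

The sides agree, so this pair does not disprove the claim.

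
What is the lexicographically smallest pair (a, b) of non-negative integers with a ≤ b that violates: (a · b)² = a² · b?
(a, b) = (1, 2)

At (0, 3): both sides equal 0, so it holds there.

Substituting (1, 2) into the claim:
LHS = (1 · 2)² = 4
RHS = 1² · 2 = 2

Since LHS ≠ RHS, this pair disproves the claim, and no lexicographically smaller pair (a ≤ b, non-negative integers) does.

For instance (5, 5) is also a counterexample (LHS = 625, RHS = 125), but it's lexicographically larger.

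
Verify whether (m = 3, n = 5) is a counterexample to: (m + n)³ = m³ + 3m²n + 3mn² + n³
Substituting m = 3, n = 5:
LHS = (3 + 5)³ = 512
RHS = 3³ + 3·3²·5 + 3·3·5² + 5³ = 512

The sides agree, so this pair does not disprove the claim.

Answer: No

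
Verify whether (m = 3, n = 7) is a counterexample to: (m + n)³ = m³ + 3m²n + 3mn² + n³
No

Substituting m = 3, n = 7:
LHS = (3 + 7)³ = 1000
RHS = 3³ + 3·3²·7 + 3·3·7² + 7³ = 1000

The sides agree, so this pair does not disprove the claim.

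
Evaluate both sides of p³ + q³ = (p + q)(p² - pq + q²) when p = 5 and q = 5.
LHS = 5³ + 5³ = 250
RHS = (5 + 5)(5² - 5·5 + 5²) = 250

LHS = RHS: the two sides agree.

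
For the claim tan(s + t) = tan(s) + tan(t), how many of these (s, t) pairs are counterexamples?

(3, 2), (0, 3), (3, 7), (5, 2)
3

Testing each pair:
(3, 2): LHS = tan(5) ≈ -3.381, RHS = tan(2) + tan(3) ≈ -2.328 → counterexample
(0, 3): LHS = tan(3) ≈ -0.1425, RHS = tan(3) ≈ -0.1425 → satisfies claim
(3, 7): LHS = tan(10) ≈ 0.6484, RHS = tan(3) + tan(7) ≈ 0.7289 → counterexample
(5, 2): LHS = tan(7) ≈ 0.8714, RHS = tan(5) + tan(2) ≈ -5.566 → counterexample

That makes 3 counterexamples.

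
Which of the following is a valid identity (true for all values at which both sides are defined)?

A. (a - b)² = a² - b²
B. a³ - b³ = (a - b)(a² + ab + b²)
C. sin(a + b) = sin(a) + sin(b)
B

A: fails at (2, 3) — LHS = 1, RHS = -5.
B: holds — e.g. at (1, 2), both sides equal -7.
C: fails at (5, 8) — LHS = sin(13) ≈ 0.4202, RHS = sin(5) + sin(8) ≈ 0.03043.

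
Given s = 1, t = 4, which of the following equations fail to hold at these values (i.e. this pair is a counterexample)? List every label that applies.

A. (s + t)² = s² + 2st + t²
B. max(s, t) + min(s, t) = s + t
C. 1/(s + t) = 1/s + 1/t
C

Evaluating each claim at the given values:
A. LHS = 25, RHS = 25 → holds here (LHS = RHS)
B. LHS = 5, RHS = 5 → holds here (LHS = RHS)
C. LHS = 1/5, RHS = 5/4 → fails here (LHS ≠ RHS)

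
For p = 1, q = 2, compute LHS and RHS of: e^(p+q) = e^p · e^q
LHS = e^(1+2) = e^3 ≈ 20.09
RHS = e^1 · e^2 = e^3 ≈ 20.09

LHS = RHS: the two sides agree.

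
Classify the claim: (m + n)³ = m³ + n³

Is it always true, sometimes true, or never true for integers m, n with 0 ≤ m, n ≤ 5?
Sometimes true

It holds at (m, n) = (0, 2) (both sides equal 8), but fails at (m, n) = (3, 1) (LHS = 64, RHS = 28).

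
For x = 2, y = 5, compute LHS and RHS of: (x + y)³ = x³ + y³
LHS = (2 + 5)³ = 343
RHS = 2³ + 5³ = 133

LHS ≠ RHS, so the equation does not hold here.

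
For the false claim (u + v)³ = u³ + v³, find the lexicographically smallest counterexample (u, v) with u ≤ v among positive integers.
(u, v) = (1, 1)

Substituting (1, 1) into the claim:
LHS = (1 + 1)³ = 8
RHS = 1³ + 1³ = 2

Since LHS ≠ RHS, this pair disproves the claim, and no lexicographically smaller pair (u ≤ v, positive integers) does.

For instance (3, 5) is also a counterexample (LHS = 512, RHS = 152), but it's lexicographically larger.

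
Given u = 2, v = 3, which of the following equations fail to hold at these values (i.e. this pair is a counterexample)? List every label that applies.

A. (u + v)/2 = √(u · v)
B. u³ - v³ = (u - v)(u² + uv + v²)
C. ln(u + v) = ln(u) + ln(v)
Evaluating each claim at the given values:
A. LHS = 5/2, RHS = √(6) ≈ 2.449 → fails here (LHS ≠ RHS)
B. LHS = -19, RHS = -19 → holds here (LHS = RHS)
C. LHS = ln(5) ≈ 1.609, RHS = ln(2) + ln(3) ≈ 1.792 → fails here (LHS ≠ RHS)

Answer: A, C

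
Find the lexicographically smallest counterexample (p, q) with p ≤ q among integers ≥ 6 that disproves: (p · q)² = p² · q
(p, q) = (6, 6)

Substituting (6, 6) into the claim:
LHS = (6 · 6)² = 1296
RHS = 6² · 6 = 216

Since LHS ≠ RHS, this pair disproves the claim, and no lexicographically smaller pair (p ≤ q, integers ≥ 6) does.

For instance (6, 12) is also a counterexample (LHS = 5184, RHS = 432), but it's lexicographically larger.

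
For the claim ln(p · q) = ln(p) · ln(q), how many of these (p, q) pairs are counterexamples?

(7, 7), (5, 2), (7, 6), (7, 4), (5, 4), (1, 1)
Testing each pair:
(7, 7): LHS = ln(49) ≈ 3.892, RHS = ln(7)² ≈ 3.787 → counterexample
(5, 2): LHS = ln(10) ≈ 2.303, RHS = ln(2)·ln(5) ≈ 1.116 → counterexample
(7, 6): LHS = ln(42) ≈ 3.738, RHS = ln(6)·ln(7) ≈ 3.487 → counterexample
(7, 4): LHS = ln(28) ≈ 3.332, RHS = ln(4)·ln(7) ≈ 2.698 → counterexample
(5, 4): LHS = ln(20) ≈ 2.996, RHS = ln(4)·ln(5) ≈ 2.231 → counterexample
(1, 1): LHS = 0, RHS = 0 → satisfies claim

That makes 5 counterexamples.

Answer: 5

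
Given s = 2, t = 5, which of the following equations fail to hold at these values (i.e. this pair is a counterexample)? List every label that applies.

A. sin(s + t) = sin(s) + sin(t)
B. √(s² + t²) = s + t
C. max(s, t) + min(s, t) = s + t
Evaluating each claim at the given values:
A. LHS = sin(7) ≈ 0.657, RHS = sin(5) + sin(2) ≈ -0.04963 → fails here (LHS ≠ RHS)
B. LHS = √(29) ≈ 5.385, RHS = 7 → fails here (LHS ≠ RHS)
C. LHS = 7, RHS = 7 → holds here (LHS = RHS)

Answer: A, B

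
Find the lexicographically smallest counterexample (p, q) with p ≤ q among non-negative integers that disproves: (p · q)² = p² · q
(p, q) = (1, 2)

At (1, 1): both sides equal 1, so it holds there.

Substituting (1, 2) into the claim:
LHS = (1 · 2)² = 4
RHS = 1² · 2 = 2

Since LHS ≠ RHS, this pair disproves the claim, and no lexicographically smaller pair (p ≤ q, non-negative integers) does.

For instance (5, 7) is also a counterexample (LHS = 1225, RHS = 175), but it's lexicographically larger.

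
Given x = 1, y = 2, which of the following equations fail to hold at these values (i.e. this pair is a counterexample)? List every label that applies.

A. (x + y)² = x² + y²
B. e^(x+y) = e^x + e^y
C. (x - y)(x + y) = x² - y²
Evaluating each claim at the given values:
A. LHS = 9, RHS = 5 → fails here (LHS ≠ RHS)
B. LHS = e^3 ≈ 20.09, RHS = e + e^2 ≈ 10.11 → fails here (LHS ≠ RHS)
C. LHS = -3, RHS = -3 → holds here (LHS = RHS)

Answer: A, B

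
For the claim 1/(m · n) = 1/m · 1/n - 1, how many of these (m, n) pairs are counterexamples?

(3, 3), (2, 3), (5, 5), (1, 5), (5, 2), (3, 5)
Testing each pair:
(3, 3): LHS = 1/9, RHS = -8/9 → counterexample
(2, 3): LHS = 1/6, RHS = -5/6 → counterexample
(5, 5): LHS = 1/25, RHS = -24/25 → counterexample
(1, 5): LHS = 1/5, RHS = -4/5 → counterexample
(5, 2): LHS = 1/10, RHS = -9/10 → counterexample
(3, 5): LHS = 1/15, RHS = -14/15 → counterexample

That makes 6 counterexamples.

Answer: 6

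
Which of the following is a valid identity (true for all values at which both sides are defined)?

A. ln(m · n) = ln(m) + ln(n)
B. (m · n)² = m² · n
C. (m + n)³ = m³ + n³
A

A: holds — e.g. at (3, 4), both sides equal ln(12) ≈ 2.485.
B: fails at (2, 7) — LHS = 196, RHS = 28.
C: fails at (1, 4) — LHS = 125, RHS = 65.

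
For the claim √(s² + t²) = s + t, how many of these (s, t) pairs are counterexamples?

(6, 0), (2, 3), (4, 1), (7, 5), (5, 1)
4

Testing each pair:
(6, 0): LHS = 6, RHS = 6 → satisfies claim
(2, 3): LHS = √(13) ≈ 3.606, RHS = 5 → counterexample
(4, 1): LHS = √(17) ≈ 4.123, RHS = 5 → counterexample
(7, 5): LHS = √(74) ≈ 8.602, RHS = 12 → counterexample
(5, 1): LHS = √(26) ≈ 5.099, RHS = 6 → counterexample

That makes 4 counterexamples.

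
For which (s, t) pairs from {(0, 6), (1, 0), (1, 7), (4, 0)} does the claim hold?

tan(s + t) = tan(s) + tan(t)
Testing each pair:
(0, 6): LHS = tan(6) ≈ -0.291, RHS = tan(6) ≈ -0.291 → holds
(1, 0): LHS = tan(1) ≈ 1.557, RHS = tan(1) ≈ 1.557 → holds
(1, 7): LHS = tan(8) ≈ -6.8, RHS = tan(7) + tan(1) ≈ 2.429 → fails
(4, 0): LHS = tan(4) ≈ 1.158, RHS = tan(4) ≈ 1.158 → holds

3 of 4 pairs satisfy the claim.

Answer: (0, 6), (1, 0), (4, 0)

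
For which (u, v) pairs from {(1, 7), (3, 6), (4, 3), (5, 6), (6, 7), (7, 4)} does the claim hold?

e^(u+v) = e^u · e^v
Testing each pair:
(1, 7): LHS = e^8 ≈ 2981, RHS = e^8 ≈ 2981 → holds
(3, 6): LHS = e^9 ≈ 8103, RHS = e^9 ≈ 8103 → holds
(4, 3): LHS = e^7 ≈ 1097, RHS = e^7 ≈ 1097 → holds
(5, 6): LHS = e^11 ≈ 59874.1, RHS = e^11 ≈ 59874.1 → holds
(6, 7): LHS = e^13 ≈ 442413.4, RHS = e^13 ≈ 442413.4 → holds
(7, 4): LHS = e^11 ≈ 59874.1, RHS = e^11 ≈ 59874.1 → holds

Every pair satisfies the claim.

Answer: All pairs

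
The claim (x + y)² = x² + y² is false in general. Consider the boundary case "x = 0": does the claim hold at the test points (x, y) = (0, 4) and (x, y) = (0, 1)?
Yes, holds at both test points

At (0, 4): LHS = 16, RHS = 16 → equal
At (0, 1): LHS = 1, RHS = 1 → equal

So the claim does hold at both of these boundary points, even though it is not an identity.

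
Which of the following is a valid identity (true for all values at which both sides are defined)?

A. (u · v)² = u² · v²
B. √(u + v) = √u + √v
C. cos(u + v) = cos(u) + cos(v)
A: holds — e.g. at (2, 7), both sides equal 196.
B: fails at (2, 2) — LHS = 2, RHS = 2·√(2) ≈ 2.828.
C: fails at (1, 2) — LHS = cos(3) ≈ -0.99, RHS = cos(2) + cos(1) ≈ 0.1242.

Answer: A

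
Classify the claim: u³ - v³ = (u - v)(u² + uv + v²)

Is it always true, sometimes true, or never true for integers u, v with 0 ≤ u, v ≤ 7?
The identity holds for every pair in the range. For instance at (u, v) = (2, 6): both sides equal -208.

Answer: Always true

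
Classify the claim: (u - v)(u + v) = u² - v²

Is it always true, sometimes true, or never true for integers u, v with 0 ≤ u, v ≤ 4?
The identity holds for every pair in the range. For instance at (u, v) = (1, 3): both sides equal -8.

Answer: Always true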